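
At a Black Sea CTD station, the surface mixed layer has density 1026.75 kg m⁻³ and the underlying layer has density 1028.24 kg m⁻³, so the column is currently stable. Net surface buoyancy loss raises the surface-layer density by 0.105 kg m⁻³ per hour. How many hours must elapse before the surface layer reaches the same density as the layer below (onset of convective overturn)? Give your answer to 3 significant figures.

Density deficit of the surface layer: 1028.24 − 1026.75 = 1.49 kg m⁻³.
Required change = 1.49 / 0.105 = 14.2 hours.

14.2 hours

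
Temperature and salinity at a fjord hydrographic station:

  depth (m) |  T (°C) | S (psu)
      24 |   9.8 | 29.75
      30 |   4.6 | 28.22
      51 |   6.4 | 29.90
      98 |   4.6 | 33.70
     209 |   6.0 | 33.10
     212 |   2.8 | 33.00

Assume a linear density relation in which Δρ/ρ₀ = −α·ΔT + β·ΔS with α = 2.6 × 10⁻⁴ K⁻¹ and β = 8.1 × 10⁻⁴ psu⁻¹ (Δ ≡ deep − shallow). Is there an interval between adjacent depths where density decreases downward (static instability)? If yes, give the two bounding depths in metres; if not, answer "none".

98–209 m

Evaluate Δρ/ρ₀ = −αΔT + βΔS across each adjacent pair:
  24–30 m: −αΔT+βΔS = −(2.6 × 10⁻⁴)(-5.2)+(8.1 × 10⁻⁴)(-1.53) = 1.1 × 10⁻⁴ → stable
  30–51 m: −αΔT+βΔS = −(2.6 × 10⁻⁴)(+1.8)+(8.1 × 10⁻⁴)(+1.68) = 8.9 × 10⁻⁴ → stable
  51–98 m: −αΔT+βΔS = −(2.6 × 10⁻⁴)(-1.8)+(8.1 × 10⁻⁴)(+3.80) = 3.5 × 10⁻³ → stable
  98–209 m: −αΔT+βΔS = −(2.6 × 10⁻⁴)(+1.4)+(8.1 × 10⁻⁴)(-0.60) = -8.5 × 10⁻⁴ → UNSTABLE
  209–212 m: −αΔT+βΔS = −(2.6 × 10⁻⁴)(-3.2)+(8.1 × 10⁻⁴)(-0.10) = 7.5 × 10⁻⁴ → stable
The 98–209 m interval has Δρ < 0: lighter water underlies denser water.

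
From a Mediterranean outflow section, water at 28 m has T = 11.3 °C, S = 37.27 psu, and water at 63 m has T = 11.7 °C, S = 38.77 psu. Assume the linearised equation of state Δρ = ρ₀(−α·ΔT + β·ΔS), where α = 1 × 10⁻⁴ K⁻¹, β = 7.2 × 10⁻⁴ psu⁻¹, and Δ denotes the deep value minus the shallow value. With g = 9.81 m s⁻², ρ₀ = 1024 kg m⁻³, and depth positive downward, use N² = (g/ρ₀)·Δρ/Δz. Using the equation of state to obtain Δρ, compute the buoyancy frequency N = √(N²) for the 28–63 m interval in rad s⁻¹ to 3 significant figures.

ΔT = +0.4 K, ΔS = +1.50 psu (deep − shallow).
Δρ/ρ₀ = −αΔT + βΔS = -4.00 × 10⁻⁵ + 1.08 × 10⁻³ = 1.04 × 10⁻³, so Δρ ≈ 1.065 kg m⁻³.
N² = (g/ρ₀)·Δρ/Δz = g·(Δρ/ρ₀)/Δz = 9.81 × 1.04 × 10⁻³ / 35 = 2.9150 × 10⁻⁴ s⁻².
N = √(2.9150 × 10⁻⁴) = 0.017073 rad s⁻¹ ≈ 0.0171 rad s⁻¹.

0.0171 rad s⁻¹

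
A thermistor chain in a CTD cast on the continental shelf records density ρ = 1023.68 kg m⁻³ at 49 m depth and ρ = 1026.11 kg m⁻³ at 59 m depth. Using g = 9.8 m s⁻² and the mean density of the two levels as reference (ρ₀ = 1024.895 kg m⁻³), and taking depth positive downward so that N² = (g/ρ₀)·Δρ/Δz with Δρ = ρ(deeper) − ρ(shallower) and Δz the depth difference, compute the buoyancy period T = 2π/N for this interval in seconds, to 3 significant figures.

Δρ = 1026.11 − 1023.68 = 2.43 kg m⁻³ over Δz = 59 − 49 = 10 m.
N² = (9.8/1024.895) × (2.43/10) = 2.3236 × 10⁻³ s⁻².
N = √(2.3236 × 10⁻³) = 0.048204 rad s⁻¹, so T = 2π/N = 130.35 s ≈ 130 s.

130 s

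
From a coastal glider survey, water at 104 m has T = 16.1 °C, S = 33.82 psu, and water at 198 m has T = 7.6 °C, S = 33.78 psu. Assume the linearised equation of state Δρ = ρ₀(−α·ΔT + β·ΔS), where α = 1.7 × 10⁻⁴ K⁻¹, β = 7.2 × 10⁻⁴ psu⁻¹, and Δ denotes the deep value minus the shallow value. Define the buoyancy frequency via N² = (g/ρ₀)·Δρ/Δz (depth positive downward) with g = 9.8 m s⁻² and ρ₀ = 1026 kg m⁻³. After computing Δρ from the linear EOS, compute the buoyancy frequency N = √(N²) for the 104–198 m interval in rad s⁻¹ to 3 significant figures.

0.0122 rad s⁻¹

ΔT = -8.5 K, ΔS = -0.04 psu (deep − shallow).
Δρ/ρ₀ = −αΔT + βΔS = 1.445 × 10⁻³ − 2.88 × 10⁻⁵ = 1.4162 × 10⁻³, so Δρ ≈ 1.453 kg m⁻³.
N² = (g/ρ₀)·Δρ/Δz = g·(Δρ/ρ₀)/Δz = 9.8 × 1.4162 × 10⁻³ / 94 = 1.4765 × 10⁻⁴ s⁻².
N = √(1.4765 × 10⁻⁴) = 0.012151 rad s⁻¹ ≈ 0.0122 rad s⁻¹.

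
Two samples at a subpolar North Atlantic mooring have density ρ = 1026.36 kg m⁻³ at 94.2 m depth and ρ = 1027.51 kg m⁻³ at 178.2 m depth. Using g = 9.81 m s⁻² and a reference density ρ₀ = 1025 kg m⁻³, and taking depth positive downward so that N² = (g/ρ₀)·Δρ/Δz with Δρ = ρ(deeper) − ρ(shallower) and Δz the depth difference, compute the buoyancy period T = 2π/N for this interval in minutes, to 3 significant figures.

Δρ = 1027.51 − 1026.36 = 1.15 kg m⁻³ over Δz = 178.2 − 94.2 = 84 m.
N² = (9.81/1025) × (1.15/84) = 1.3103 × 10⁻⁴ s⁻².
N = √(1.3103 × 10⁻⁴) = 0.011447 rad s⁻¹, so T = 2π/N = 548.89 s = 9.1482 min ≈ 9.15 min.
N² > 0, so the interval is statically stable.

9.15 min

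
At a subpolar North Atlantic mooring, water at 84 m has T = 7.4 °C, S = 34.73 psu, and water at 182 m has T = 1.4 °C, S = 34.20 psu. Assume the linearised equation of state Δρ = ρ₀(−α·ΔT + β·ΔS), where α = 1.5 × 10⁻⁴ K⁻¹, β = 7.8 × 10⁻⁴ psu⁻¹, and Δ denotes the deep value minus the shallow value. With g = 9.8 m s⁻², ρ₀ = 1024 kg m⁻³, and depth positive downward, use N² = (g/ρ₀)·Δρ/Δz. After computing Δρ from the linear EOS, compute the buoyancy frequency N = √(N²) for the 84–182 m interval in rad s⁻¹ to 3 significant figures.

6.98 × 10⁻³ rad s⁻¹

ΔT = -6.0 K, ΔS = -0.53 psu (deep − shallow).
Δρ/ρ₀ = −αΔT + βΔS = 9.00 × 10⁻⁴ − 4.134 × 10⁻⁴ = 4.866 × 10⁻⁴, so Δρ ≈ 0.4983 kg m⁻³.
N² = (g/ρ₀)·Δρ/Δz = g·(Δρ/ρ₀)/Δz = 9.8 × 4.866 × 10⁻⁴ / 98 = 4.8660 × 10⁻⁵ s⁻².
N = √(4.8660 × 10⁻⁵) = 6.9757 × 10⁻³ rad s⁻¹ ≈ 6.98 × 10⁻³ rad s⁻¹.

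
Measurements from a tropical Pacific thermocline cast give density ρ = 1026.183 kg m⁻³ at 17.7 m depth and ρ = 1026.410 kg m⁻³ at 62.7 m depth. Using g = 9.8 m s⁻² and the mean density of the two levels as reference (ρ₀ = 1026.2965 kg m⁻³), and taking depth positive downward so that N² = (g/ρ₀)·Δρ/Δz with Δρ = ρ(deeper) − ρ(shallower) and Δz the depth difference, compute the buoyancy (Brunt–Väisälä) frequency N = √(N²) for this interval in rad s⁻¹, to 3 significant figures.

6.94 × 10⁻³ rad s⁻¹

Δρ = 1026.410 − 1026.183 = 0.227 kg m⁻³ over Δz = 62.7 − 17.7 = 45 m.
N² = (9.8/1026.2965) × (0.227/45) = 4.8169 × 10⁻⁵ s⁻².
N = √(4.8169 × 10⁻⁵) = 6.9404 × 10⁻³ rad s⁻¹ ≈ 6.94 × 10⁻³ rad s⁻¹.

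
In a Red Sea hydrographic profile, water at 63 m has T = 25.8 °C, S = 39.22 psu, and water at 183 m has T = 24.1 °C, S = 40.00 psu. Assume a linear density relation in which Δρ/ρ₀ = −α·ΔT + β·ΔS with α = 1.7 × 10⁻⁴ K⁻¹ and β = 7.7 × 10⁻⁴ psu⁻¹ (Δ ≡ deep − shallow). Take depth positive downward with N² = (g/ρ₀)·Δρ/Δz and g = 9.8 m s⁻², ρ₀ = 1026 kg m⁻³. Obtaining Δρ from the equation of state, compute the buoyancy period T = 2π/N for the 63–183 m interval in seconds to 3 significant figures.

737 s

ΔT = -1.7 K, ΔS = +0.78 psu (deep − shallow).
Δρ/ρ₀ = −αΔT + βΔS = 2.89 × 10⁻⁴ + 6.006 × 10⁻⁴ = 8.896 × 10⁻⁴, so Δρ ≈ 0.9127 kg m⁻³.
N² = (g/ρ₀)·Δρ/Δz = g·(Δρ/ρ₀)/Δz = 9.8 × 8.896 × 10⁻⁴ / 120 = 7.2651 × 10⁻⁵ s⁻².
N = √(7.2651 × 10⁻⁵) = 8.5236 × 10⁻³ rad s⁻¹ → T = 2π/N = 737.15 s ≈ 737 s.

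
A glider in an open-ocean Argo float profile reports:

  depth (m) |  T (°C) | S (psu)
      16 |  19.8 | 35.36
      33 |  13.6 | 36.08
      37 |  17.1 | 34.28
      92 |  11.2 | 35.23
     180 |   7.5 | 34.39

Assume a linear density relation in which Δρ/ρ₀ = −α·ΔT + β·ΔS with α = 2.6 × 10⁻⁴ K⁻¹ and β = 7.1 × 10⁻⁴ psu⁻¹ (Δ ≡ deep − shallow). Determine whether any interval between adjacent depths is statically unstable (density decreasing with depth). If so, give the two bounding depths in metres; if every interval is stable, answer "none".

33–37 m

Evaluate Δρ/ρ₀ = −αΔT + βΔS across each adjacent pair:
  16–33 m: −αΔT+βΔS = −(2.6 × 10⁻⁴)(-6.2)+(7.1 × 10⁻⁴)(+0.72) = 2.1 × 10⁻³ → stable
  33–37 m: −αΔT+βΔS = −(2.6 × 10⁻⁴)(+3.5)+(7.1 × 10⁻⁴)(-1.80) = -2.2 × 10⁻³ → UNSTABLE
  37–92 m: −αΔT+βΔS = −(2.6 × 10⁻⁴)(-5.9)+(7.1 × 10⁻⁴)(+0.95) = 2.2 × 10⁻³ → stable
  92–180 m: −αΔT+βΔS = −(2.6 × 10⁻⁴)(-3.7)+(7.1 × 10⁻⁴)(-0.84) = 3.7 × 10⁻⁴ → stable
The 33–37 m interval has Δρ < 0: lighter water underlies denser water.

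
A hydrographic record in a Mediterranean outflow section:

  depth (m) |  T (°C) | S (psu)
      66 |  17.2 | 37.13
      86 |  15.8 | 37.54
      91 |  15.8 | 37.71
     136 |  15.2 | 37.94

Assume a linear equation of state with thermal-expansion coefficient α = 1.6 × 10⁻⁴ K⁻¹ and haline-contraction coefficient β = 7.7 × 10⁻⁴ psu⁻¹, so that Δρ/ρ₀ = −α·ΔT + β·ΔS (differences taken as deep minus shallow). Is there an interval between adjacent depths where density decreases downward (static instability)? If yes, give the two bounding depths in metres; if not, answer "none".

Evaluate Δρ/ρ₀ = −αΔT + βΔS across each adjacent pair:
  66–86 m: −αΔT+βΔS = −(1.6 × 10⁻⁴)(-1.4)+(7.7 × 10⁻⁴)(+0.41) = 5.4 × 10⁻⁴ → stable
  86–91 m: −αΔT+βΔS = −(1.6 × 10⁻⁴)(+0.0)+(7.7 × 10⁻⁴)(+0.17) = 1.3 × 10⁻⁴ → stable
  91–136 m: −αΔT+βΔS = −(1.6 × 10⁻⁴)(-0.6)+(7.7 × 10⁻⁴)(+0.23) = 2.7 × 10⁻⁴ → stable
Every interval has Δρ > 0: the column is stably stratified throughout.

none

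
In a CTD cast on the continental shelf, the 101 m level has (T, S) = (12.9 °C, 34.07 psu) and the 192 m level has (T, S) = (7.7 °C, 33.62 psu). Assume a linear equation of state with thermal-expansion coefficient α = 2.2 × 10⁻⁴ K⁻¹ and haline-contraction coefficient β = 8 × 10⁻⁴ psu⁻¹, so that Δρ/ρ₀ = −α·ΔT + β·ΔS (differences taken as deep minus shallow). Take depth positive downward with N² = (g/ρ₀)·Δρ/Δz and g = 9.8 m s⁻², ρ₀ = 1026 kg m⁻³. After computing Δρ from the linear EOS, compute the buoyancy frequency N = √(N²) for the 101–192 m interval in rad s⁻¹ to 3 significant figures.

9.19 × 10⁻³ rad s⁻¹

ΔT = -5.2 K, ΔS = -0.45 psu (deep − shallow).
Δρ/ρ₀ = −αΔT + βΔS = 1.144 × 10⁻³ − 3.60 × 10⁻⁴ = 7.84 × 10⁻⁴, so Δρ ≈ 0.8044 kg m⁻³.
N² = (g/ρ₀)·Δρ/Δz = g·(Δρ/ρ₀)/Δz = 9.8 × 7.84 × 10⁻⁴ / 91 = 8.4431 × 10⁻⁵ s⁻².
N = √(8.4431 × 10⁻⁵) = 9.1886 × 10⁻³ rad s⁻¹ ≈ 9.19 × 10⁻³ rad s⁻¹.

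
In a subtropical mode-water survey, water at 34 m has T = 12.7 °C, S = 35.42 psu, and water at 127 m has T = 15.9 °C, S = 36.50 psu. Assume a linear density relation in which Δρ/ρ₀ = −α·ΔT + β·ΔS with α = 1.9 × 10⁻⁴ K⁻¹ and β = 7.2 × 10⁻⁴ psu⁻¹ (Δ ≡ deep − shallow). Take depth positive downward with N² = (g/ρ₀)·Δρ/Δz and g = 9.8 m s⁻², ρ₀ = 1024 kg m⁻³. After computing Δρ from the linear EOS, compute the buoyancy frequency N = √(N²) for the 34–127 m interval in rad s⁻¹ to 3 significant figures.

4.23 × 10⁻³ rad s⁻¹

ΔT = +3.2 K, ΔS = +1.08 psu (deep − shallow).
Δρ/ρ₀ = −αΔT + βΔS = -6.08 × 10⁻⁴ + 7.776 × 10⁻⁴ = 1.696 × 10⁻⁴, so Δρ ≈ 0.1737 kg m⁻³.
N² = (g/ρ₀)·Δρ/Δz = g·(Δρ/ρ₀)/Δz = 9.8 × 1.696 × 10⁻⁴ / 93 = 1.7872 × 10⁻⁵ s⁻².
N = √(1.7872 × 10⁻⁵) = 4.2275 × 10⁻³ rad s⁻¹ ≈ 4.23 × 10⁻³ rad s⁻¹.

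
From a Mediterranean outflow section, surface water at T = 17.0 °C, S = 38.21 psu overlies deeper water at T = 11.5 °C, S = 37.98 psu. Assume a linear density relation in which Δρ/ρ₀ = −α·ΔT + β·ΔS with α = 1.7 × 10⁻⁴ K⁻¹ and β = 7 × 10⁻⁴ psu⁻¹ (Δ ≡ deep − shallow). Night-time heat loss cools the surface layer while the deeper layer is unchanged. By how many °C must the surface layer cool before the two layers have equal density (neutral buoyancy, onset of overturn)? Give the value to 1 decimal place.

4.6 °C

Neutral buoyancy requires Δρ = 0, i.e. −α(T_deep − T_surf′) + β(S_deep − S_surf) = 0.
T_surf′ = T_deep − (β/α)·ΔS = 11.5 − (7 × 10⁻⁴/1.7 × 10⁻⁴)·(-0.23) = 12.447 °C.
Cooling required: 17.0 − (12.447) = 4.553 °C.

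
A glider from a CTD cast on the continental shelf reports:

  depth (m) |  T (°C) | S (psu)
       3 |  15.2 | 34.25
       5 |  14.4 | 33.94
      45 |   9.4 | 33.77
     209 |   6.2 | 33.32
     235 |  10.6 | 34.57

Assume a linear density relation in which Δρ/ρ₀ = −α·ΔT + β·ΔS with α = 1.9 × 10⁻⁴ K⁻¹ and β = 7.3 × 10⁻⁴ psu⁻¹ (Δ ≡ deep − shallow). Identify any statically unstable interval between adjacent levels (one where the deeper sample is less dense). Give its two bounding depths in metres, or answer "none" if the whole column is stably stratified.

Evaluate Δρ/ρ₀ = −αΔT + βΔS across each adjacent pair:
  3–5 m: −αΔT+βΔS = −(1.9 × 10⁻⁴)(-0.8)+(7.3 × 10⁻⁴)(-0.31) = -7.4 × 10⁻⁵ → UNSTABLE
  5–45 m: −αΔT+βΔS = −(1.9 × 10⁻⁴)(-5.0)+(7.3 × 10⁻⁴)(-0.17) = 8.3 × 10⁻⁴ → stable
  45–209 m: −αΔT+βΔS = −(1.9 × 10⁻⁴)(-3.2)+(7.3 × 10⁻⁴)(-0.45) = 2.8 × 10⁻⁴ → stable
  209–235 m: −αΔT+βΔS = −(1.9 × 10⁻⁴)(+4.4)+(7.3 × 10⁻⁴)(+1.25) = 7.6 × 10⁻⁵ → stable
The 3–5 m interval has Δρ < 0: lighter water underlies denser water.

3–5 m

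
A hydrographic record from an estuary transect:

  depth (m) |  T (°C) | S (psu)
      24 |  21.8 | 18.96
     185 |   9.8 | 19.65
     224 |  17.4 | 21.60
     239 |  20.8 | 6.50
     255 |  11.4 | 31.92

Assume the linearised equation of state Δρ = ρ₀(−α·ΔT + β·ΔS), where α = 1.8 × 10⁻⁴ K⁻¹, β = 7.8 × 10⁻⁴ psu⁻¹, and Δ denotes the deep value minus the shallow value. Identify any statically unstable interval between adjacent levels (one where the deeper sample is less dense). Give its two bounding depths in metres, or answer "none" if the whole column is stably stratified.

224–239 m

Evaluate Δρ/ρ₀ = −αΔT + βΔS across each adjacent pair:
  24–185 m: −αΔT+βΔS = −(1.8 × 10⁻⁴)(-12.0)+(7.8 × 10⁻⁴)(+0.69) = 2.7 × 10⁻³ → stable
  185–224 m: −αΔT+βΔS = −(1.8 × 10⁻⁴)(+7.6)+(7.8 × 10⁻⁴)(+1.95) = 1.5 × 10⁻⁴ → stable
  224–239 m: −αΔT+βΔS = −(1.8 × 10⁻⁴)(+3.4)+(7.8 × 10⁻⁴)(-15.10) = -0.012 → UNSTABLE
  239–255 m: −αΔT+βΔS = −(1.8 × 10⁻⁴)(-9.4)+(7.8 × 10⁻⁴)(+25.42) = 0.022 → stable
The 224–239 m interval has Δρ < 0: lighter water underlies denser water.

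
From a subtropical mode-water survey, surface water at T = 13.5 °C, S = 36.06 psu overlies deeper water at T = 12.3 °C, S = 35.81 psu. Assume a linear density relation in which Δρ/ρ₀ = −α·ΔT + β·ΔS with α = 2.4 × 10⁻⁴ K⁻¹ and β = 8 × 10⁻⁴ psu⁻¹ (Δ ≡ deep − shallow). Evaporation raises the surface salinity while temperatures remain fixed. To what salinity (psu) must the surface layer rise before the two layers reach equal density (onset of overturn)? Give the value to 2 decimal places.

36.17 psu

Neutral buoyancy requires −α(T_deep − T_surf) + β(S_deep − S_surf′) = 0.
S_surf′ = S_deep − (α/β)·ΔT = 35.81 − (2.4 × 10⁻⁴/8 × 10⁻⁴)·(-1.2) = 36.1700 psu.
Increase required: 36.1700 − 36.06 = 0.1100 psu.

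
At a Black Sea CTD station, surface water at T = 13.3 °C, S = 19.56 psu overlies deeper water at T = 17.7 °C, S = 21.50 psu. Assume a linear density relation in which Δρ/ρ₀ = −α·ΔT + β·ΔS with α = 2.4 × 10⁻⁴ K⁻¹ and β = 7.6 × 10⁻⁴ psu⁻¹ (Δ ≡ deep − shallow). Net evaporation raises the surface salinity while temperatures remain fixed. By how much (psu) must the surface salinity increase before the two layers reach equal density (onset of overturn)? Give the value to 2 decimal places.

0.55 psu

Neutral buoyancy requires −α(T_deep − T_surf) + β(S_deep − S_surf′) = 0.
S_surf′ = S_deep − (α/β)·ΔT = 21.50 − (2.4 × 10⁻⁴/7.6 × 10⁻⁴)·(+4.4) = 20.1105 psu.
Increase required: 20.1105 − 19.56 = 0.5505 psu.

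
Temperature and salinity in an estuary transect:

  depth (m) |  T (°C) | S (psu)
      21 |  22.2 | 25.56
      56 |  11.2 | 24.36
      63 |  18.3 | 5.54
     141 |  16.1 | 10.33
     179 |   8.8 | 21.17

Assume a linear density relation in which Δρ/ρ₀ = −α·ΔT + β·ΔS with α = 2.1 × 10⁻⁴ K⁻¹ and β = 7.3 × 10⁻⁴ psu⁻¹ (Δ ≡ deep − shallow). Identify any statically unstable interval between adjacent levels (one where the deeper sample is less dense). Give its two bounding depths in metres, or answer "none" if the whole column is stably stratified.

Evaluate Δρ/ρ₀ = −αΔT + βΔS across each adjacent pair:
  21–56 m: −αΔT+βΔS = −(2.1 × 10⁻⁴)(-11.0)+(7.3 × 10⁻⁴)(-1.20) = 1.4 × 10⁻³ → stable
  56–63 m: −αΔT+βΔS = −(2.1 × 10⁻⁴)(+7.1)+(7.3 × 10⁻⁴)(-18.82) = -0.015 → UNSTABLE
  63–141 m: −αΔT+βΔS = −(2.1 × 10⁻⁴)(-2.2)+(7.3 × 10⁻⁴)(+4.79) = 4.0 × 10⁻³ → stable
  141–179 m: −αΔT+βΔS = −(2.1 × 10⁻⁴)(-7.3)+(7.3 × 10⁻⁴)(+10.84) = 9.4 × 10⁻³ → stable
The 56–63 m interval has Δρ < 0: lighter water underlies denser water.

56–63 m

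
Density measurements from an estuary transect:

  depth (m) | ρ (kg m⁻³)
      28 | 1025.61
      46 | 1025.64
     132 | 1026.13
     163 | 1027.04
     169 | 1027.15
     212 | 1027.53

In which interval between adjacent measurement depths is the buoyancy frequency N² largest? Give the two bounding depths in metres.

Compute the density gradient over each adjacent pair:
  28–46 m: Δρ/Δz = 0.03/18 = 1.7 × 10⁻³ kg m⁻⁴
  46–132 m: Δρ/Δz = 0.49/86 = 5.7 × 10⁻³ kg m⁻⁴
  132–163 m: Δρ/Δz = 0.91/31 = 0.029 kg m⁻⁴
  163–169 m: Δρ/Δz = 0.11/6 = 0.018 kg m⁻⁴
  169–212 m: Δρ/Δz = 0.38/43 = 8.8 × 10⁻³ kg m⁻⁴
The largest gradient is in the 132–163 m interval — the pycnocline.

132–163 m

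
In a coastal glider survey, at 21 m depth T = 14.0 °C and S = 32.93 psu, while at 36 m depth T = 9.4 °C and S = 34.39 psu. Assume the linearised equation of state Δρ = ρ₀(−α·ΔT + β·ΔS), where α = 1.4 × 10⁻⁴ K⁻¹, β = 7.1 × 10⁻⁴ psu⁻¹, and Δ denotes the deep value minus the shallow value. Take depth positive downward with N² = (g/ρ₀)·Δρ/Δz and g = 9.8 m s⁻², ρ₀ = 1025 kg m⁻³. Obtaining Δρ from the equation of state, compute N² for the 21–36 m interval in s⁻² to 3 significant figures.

ΔT = -4.6 K, ΔS = +1.46 psu (deep − shallow).
Δρ/ρ₀ = −αΔT + βΔS = 6.44 × 10⁻⁴ + 1.0366 × 10⁻³ = 1.6806 × 10⁻³, so Δρ ≈ 1.723 kg m⁻³.
N² = (g/ρ₀)·Δρ/Δz = g·(Δρ/ρ₀)/Δz = 9.8 × 1.6806 × 10⁻³ / 15 = 1.0980 × 10⁻³ s⁻² ≈ 1.10 × 10⁻³ s⁻².

1.10 × 10⁻³ s⁻²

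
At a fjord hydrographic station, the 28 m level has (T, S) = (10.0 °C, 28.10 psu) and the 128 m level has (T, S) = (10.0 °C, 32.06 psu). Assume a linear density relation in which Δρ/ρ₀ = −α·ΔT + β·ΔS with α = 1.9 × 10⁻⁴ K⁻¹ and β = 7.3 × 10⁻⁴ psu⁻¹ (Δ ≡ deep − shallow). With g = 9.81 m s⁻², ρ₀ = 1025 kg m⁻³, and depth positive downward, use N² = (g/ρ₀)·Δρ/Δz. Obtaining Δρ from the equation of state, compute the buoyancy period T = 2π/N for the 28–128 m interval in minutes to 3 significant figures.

ΔT = +0.0 K, ΔS = +3.96 psu (deep − shallow).
Δρ/ρ₀ = −αΔT + βΔS = 0 + 2.8908 × 10⁻³ = 2.8908 × 10⁻³, so Δρ ≈ 2.963 kg m⁻³.
N² = (g/ρ₀)·Δρ/Δz = g·(Δρ/ρ₀)/Δz = 9.81 × 2.8908 × 10⁻³ / 100 = 2.8359 × 10⁻⁴ s⁻².
N = √(2.8359 × 10⁻⁴) = 0.016840 rad s⁻¹ → T = 2π/N = 373.11 s = 6.2185 min ≈ 6.22 min.

6.22 min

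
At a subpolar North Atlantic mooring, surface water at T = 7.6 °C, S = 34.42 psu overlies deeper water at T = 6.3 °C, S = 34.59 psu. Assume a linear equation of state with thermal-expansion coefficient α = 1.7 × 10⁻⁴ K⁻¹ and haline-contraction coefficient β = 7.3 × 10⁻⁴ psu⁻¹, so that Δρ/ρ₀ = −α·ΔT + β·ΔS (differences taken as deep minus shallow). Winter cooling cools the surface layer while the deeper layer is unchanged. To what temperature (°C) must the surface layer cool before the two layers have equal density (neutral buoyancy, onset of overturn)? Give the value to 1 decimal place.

5.6 °C

Neutral buoyancy requires Δρ = 0, i.e. −α(T_deep − T_surf′) + β(S_deep − S_surf) = 0.
T_surf′ = T_deep − (β/α)·ΔS = 6.3 − (7.3 × 10⁻⁴/1.7 × 10⁻⁴)·(+0.17) = 5.570 °C.
Cooling required: 7.6 − (5.570) = 2.030 °C.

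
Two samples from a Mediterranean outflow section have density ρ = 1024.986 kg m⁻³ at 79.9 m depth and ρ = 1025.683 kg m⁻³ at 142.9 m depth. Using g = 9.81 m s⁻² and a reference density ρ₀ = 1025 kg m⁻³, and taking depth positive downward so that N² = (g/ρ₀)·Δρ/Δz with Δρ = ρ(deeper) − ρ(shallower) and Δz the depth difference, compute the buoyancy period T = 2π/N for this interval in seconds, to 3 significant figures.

611 s

Δρ = 1025.683 − 1024.986 = 0.697 kg m⁻³ over Δz = 142.9 − 79.9 = 63 m.
N² = (9.81/1025) × (0.697/63) = 1.0589 × 10⁻⁴ s⁻².
N = √(1.0589 × 10⁻⁴) = 0.010290 rad s⁻¹, so T = 2π/N = 610.61 s ≈ 611 s.
A positive N² confirms static stability across the interval.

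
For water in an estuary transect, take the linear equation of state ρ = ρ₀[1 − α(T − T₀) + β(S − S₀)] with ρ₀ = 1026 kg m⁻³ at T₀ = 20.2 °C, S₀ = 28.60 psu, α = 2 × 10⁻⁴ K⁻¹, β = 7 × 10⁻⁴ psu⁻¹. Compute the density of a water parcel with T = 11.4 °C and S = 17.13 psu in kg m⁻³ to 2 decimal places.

1019.57 kg m⁻³

T − T₀ = -8.8 K, S − S₀ = -11.47 psu.
Bracket = 1 − α·(-8.8) + β·(-11.47) = 1 + (-6.269 × 10⁻³) = 0.9937310.
ρ = 1026 × 0.9937310 = 1019.57 kg m⁻³.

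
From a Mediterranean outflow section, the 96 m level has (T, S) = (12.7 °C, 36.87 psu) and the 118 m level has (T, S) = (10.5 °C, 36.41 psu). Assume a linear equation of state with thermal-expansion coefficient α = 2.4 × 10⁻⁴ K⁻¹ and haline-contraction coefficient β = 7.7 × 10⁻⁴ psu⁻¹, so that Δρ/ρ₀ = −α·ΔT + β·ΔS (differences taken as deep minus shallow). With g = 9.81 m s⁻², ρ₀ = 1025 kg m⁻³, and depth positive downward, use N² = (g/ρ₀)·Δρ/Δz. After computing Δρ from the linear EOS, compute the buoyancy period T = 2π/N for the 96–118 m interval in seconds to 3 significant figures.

714 s

ΔT = -2.2 K, ΔS = -0.46 psu (deep − shallow).
Δρ/ρ₀ = −αΔT + βΔS = 5.28 × 10⁻⁴ − 3.542 × 10⁻⁴ = 1.738 × 10⁻⁴, so Δρ ≈ 0.1781 kg m⁻³.
N² = (g/ρ₀)·Δρ/Δz = g·(Δρ/ρ₀)/Δz = 9.81 × 1.738 × 10⁻⁴ / 22 = 7.7499 × 10⁻⁵ s⁻².
N = √(7.7499 × 10⁻⁵) = 8.8034 × 10⁻³ rad s⁻¹ → T = 2π/N = 713.72 s ≈ 714 s.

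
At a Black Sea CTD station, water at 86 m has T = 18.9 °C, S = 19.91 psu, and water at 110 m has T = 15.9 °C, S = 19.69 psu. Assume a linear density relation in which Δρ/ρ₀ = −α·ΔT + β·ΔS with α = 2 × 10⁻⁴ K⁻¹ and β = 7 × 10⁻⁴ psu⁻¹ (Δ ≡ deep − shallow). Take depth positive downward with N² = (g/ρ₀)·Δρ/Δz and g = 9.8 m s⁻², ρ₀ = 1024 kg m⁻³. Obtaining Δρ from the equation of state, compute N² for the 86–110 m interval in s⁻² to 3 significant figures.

ΔT = -3.0 K, ΔS = -0.22 psu (deep − shallow).
Δρ/ρ₀ = −αΔT + βΔS = 6.00 × 10⁻⁴ − 1.54 × 10⁻⁴ = 4.46 × 10⁻⁴, so Δρ ≈ 0.4567 kg m⁻³.
N² = (g/ρ₀)·Δρ/Δz = g·(Δρ/ρ₀)/Δz = 9.8 × 4.46 × 10⁻⁴ / 24 = 1.8212 × 10⁻⁴ s⁻² ≈ 1.82 × 10⁻⁴ s⁻².

1.82 × 10⁻⁴ s⁻²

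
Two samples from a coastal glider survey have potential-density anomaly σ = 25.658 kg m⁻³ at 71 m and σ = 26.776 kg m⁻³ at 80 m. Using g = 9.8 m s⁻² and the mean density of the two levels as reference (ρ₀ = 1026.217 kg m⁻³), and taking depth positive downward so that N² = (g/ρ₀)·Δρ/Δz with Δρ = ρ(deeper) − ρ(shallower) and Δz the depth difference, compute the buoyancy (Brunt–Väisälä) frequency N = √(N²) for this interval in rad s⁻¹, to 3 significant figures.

0.0344 rad s⁻¹

Δρ = 1026.776 − 1025.658 = 1.118 kg m⁻³ over Δz = 80 − 71 = 9 m.
N² = (9.8/1026.217) × (1.118/9) = 1.1863 × 10⁻³ s⁻².
N = √(1.1863 × 10⁻³) = 0.034443 rad s⁻¹ ≈ 0.0344 rad s⁻¹.
N² > 0, so the interval is statically stable.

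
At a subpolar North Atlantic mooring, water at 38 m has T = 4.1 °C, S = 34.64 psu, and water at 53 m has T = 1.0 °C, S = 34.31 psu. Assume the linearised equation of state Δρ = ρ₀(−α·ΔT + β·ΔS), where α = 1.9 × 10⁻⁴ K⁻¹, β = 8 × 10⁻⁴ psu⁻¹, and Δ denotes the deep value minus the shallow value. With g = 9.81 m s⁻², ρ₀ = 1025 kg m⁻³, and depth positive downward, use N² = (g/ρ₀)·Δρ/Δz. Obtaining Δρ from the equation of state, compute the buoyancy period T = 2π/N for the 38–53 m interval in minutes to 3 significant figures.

ΔT = -3.1 K, ΔS = -0.33 psu (deep − shallow).
Δρ/ρ₀ = −αΔT + βΔS = 5.89 × 10⁻⁴ − 2.64 × 10⁻⁴ = 3.25 × 10⁻⁴, so Δρ ≈ 0.3331 kg m⁻³.
N² = (g/ρ₀)·Δρ/Δz = g·(Δρ/ρ₀)/Δz = 9.81 × 3.25 × 10⁻⁴ / 15 = 2.1255 × 10⁻⁴ s⁻².
N = √(2.1255 × 10⁻⁴) = 0.014579 rad s⁻¹ → T = 2π/N = 430.98 s = 7.1830 min ≈ 7.18 min.

7.18 min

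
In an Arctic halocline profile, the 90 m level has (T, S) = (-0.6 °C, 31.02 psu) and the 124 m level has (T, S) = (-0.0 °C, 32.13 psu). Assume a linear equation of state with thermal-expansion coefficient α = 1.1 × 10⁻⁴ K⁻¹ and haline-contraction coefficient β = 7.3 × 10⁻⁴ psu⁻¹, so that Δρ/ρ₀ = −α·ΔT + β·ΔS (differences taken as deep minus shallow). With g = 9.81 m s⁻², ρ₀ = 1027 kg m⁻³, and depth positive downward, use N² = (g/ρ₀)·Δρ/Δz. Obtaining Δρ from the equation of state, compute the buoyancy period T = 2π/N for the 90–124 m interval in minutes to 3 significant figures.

ΔT = +0.6 K, ΔS = +1.11 psu (deep − shallow).
Δρ/ρ₀ = −αΔT + βΔS = -6.60 × 10⁻⁵ + 8.103 × 10⁻⁴ = 7.443 × 10⁻⁴, so Δρ ≈ 0.7644 kg m⁻³.
N² = (g/ρ₀)·Δρ/Δz = g·(Δρ/ρ₀)/Δz = 9.81 × 7.443 × 10⁻⁴ / 34 = 2.1475 × 10⁻⁴ s⁻².
N = √(2.1475 × 10⁻⁴) = 0.014654 rad s⁻¹ → T = 2π/N = 428.77 s = 7.1462 min ≈ 7.15 min.

7.15 min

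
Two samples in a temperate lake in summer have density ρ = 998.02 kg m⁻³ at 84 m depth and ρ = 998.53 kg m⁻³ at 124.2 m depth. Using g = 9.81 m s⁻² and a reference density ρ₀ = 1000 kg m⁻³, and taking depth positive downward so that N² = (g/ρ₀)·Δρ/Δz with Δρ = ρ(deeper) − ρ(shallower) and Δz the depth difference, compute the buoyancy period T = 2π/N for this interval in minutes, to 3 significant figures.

Δρ = 998.53 − 998.02 = 0.51 kg m⁻³ over Δz = 124.2 − 84 = 40.2 m.
N² = (9.81/1000) × (0.51/40.2) = 1.2446 × 10⁻⁴ s⁻².
N = √(1.2446 × 10⁻⁴) = 0.011156 rad s⁻¹, so T = 2π/N = 563.21 s = 9.3868 min ≈ 9.39 min.

9.39 min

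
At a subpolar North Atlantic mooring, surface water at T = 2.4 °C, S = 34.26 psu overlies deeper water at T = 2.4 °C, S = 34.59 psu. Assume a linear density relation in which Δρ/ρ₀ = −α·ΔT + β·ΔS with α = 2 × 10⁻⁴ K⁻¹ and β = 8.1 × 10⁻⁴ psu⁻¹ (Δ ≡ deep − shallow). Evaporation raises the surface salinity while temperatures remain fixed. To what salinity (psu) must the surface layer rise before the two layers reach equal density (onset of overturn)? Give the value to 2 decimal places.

34.59 psu

Neutral buoyancy requires −α(T_deep − T_surf) + β(S_deep − S_surf′) = 0.
S_surf′ = S_deep − (α/β)·ΔT = 34.59 − (2 × 10⁻⁴/8.1 × 10⁻⁴)·(+0.0) = 34.5900 psu.
Increase required: 34.5900 − 34.26 = 0.3300 psu.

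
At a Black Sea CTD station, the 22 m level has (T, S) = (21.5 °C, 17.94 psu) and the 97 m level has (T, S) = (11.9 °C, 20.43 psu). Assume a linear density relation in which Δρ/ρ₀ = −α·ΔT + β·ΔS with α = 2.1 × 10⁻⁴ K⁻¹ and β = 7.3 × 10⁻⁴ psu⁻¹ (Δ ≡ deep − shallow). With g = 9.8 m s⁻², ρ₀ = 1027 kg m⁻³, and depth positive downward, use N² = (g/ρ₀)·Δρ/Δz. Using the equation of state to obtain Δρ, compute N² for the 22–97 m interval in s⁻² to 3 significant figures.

ΔT = -9.6 K, ΔS = +2.49 psu (deep − shallow).
Δρ/ρ₀ = −αΔT + βΔS = 2.016 × 10⁻³ + 1.8177 × 10⁻³ = 3.8337 × 10⁻³, so Δρ ≈ 3.937 kg m⁻³.
N² = (g/ρ₀)·Δρ/Δz = g·(Δρ/ρ₀)/Δz = 9.8 × 3.8337 × 10⁻³ / 75 = 5.0094 × 10⁻⁴ s⁻² ≈ 5.01 × 10⁻⁴ s⁻².

5.01 × 10⁻⁴ s⁻²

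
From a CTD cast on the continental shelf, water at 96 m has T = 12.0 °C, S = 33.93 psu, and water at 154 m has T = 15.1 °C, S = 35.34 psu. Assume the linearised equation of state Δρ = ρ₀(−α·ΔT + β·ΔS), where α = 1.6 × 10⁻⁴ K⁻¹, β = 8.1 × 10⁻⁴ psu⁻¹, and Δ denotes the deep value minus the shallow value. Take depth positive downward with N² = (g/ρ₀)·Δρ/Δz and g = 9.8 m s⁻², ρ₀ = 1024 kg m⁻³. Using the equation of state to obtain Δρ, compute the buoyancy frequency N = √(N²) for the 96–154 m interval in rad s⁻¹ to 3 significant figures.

ΔT = +3.1 K, ΔS = +1.41 psu (deep − shallow).
Δρ/ρ₀ = −αΔT + βΔS = -4.96 × 10⁻⁴ + 1.1421 × 10⁻³ = 6.461 × 10⁻⁴, so Δρ ≈ 0.6616 kg m⁻³.
N² = (g/ρ₀)·Δρ/Δz = g·(Δρ/ρ₀)/Δz = 9.8 × 6.461 × 10⁻⁴ / 58 = 1.0917 × 10⁻⁴ s⁻².
N = √(1.0917 × 10⁻⁴) = 0.010448 rad s⁻¹ ≈ 0.0104 rad s⁻¹.

0.0104 rad s⁻¹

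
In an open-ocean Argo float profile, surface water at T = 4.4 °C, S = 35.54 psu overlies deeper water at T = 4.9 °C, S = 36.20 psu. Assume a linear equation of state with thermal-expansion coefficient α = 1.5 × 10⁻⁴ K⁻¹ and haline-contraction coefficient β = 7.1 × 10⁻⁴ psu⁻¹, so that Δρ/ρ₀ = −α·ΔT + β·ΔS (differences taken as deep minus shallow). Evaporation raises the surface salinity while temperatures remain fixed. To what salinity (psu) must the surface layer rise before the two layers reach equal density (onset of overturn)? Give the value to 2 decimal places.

Neutral buoyancy requires −α(T_deep − T_surf) + β(S_deep − S_surf′) = 0.
S_surf′ = S_deep − (α/β)·ΔT = 36.20 − (1.5 × 10⁻⁴/7.1 × 10⁻⁴)·(+0.5) = 36.0944 psu.
Increase required: 36.0944 − 35.54 = 0.5544 psu.

36.09 psu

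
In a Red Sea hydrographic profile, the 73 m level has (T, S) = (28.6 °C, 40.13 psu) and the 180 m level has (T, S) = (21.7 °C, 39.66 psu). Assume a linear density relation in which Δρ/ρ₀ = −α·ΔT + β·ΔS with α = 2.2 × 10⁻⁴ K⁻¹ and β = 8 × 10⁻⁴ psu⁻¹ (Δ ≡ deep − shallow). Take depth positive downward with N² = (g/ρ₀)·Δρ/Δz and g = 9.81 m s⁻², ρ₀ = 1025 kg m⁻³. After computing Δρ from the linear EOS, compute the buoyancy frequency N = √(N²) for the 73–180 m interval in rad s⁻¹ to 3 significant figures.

0.0102 rad s⁻¹

ΔT = -6.9 K, ΔS = -0.47 psu (deep − shallow).
Δρ/ρ₀ = −αΔT + βΔS = 1.518 × 10⁻³ − 3.76 × 10⁻⁴ = 1.142 × 10⁻³, so Δρ ≈ 1.171 kg m⁻³.
N² = (g/ρ₀)·Δρ/Δz = g·(Δρ/ρ₀)/Δz = 9.81 × 1.142 × 10⁻³ / 107 = 1.0470 × 10⁻⁴ s⁻².
N = √(1.0470 × 10⁻⁴) = 0.010232 rad s⁻¹ ≈ 0.0102 rad s⁻¹.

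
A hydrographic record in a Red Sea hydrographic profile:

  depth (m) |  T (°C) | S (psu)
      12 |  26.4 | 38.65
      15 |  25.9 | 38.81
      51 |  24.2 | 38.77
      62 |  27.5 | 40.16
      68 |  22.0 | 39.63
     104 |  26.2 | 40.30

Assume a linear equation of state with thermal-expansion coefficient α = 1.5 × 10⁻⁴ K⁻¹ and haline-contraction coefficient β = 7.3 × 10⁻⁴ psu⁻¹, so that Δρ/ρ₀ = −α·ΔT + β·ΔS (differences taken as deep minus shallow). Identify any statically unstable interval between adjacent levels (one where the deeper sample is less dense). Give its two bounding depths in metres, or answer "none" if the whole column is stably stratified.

68–104 m

Evaluate Δρ/ρ₀ = −αΔT + βΔS across each adjacent pair:
  12–15 m: −αΔT+βΔS = −(1.5 × 10⁻⁴)(-0.5)+(7.3 × 10⁻⁴)(+0.16) = 1.9 × 10⁻⁴ → stable
  15–51 m: −αΔT+βΔS = −(1.5 × 10⁻⁴)(-1.7)+(7.3 × 10⁻⁴)(-0.04) = 2.3 × 10⁻⁴ → stable
  51–62 m: −αΔT+βΔS = −(1.5 × 10⁻⁴)(+3.3)+(7.3 × 10⁻⁴)(+1.39) = 5.2 × 10⁻⁴ → stable
  62–68 m: −αΔT+βΔS = −(1.5 × 10⁻⁴)(-5.5)+(7.3 × 10⁻⁴)(-0.53) = 4.4 × 10⁻⁴ → stable
  68–104 m: −αΔT+βΔS = −(1.5 × 10⁻⁴)(+4.2)+(7.3 × 10⁻⁴)(+0.67) = -1.4 × 10⁻⁴ → UNSTABLE
The 68–104 m interval has Δρ < 0: lighter water underlies denser water.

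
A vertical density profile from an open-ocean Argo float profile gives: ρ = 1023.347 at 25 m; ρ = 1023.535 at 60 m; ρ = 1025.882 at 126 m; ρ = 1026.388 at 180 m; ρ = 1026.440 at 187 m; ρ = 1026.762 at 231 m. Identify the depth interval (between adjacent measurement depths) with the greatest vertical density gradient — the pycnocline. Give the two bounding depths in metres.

Compute the density gradient over each adjacent pair:
  25–60 m: Δρ/Δz = 0.188/35 = 5.4 × 10⁻³ kg m⁻⁴
  60–126 m: Δρ/Δz = 2.347/66 = 0.036 kg m⁻⁴
  126–180 m: Δρ/Δz = 0.506/54 = 9.4 × 10⁻³ kg m⁻⁴
  180–187 m: Δρ/Δz = 0.052/7 = 7.4 × 10⁻³ kg m⁻⁴
  187–231 m: Δρ/Δz = 0.322/44 = 7.3 × 10⁻³ kg m⁻⁴
The largest gradient is in the 60–126 m interval — the pycnocline.

60–126 m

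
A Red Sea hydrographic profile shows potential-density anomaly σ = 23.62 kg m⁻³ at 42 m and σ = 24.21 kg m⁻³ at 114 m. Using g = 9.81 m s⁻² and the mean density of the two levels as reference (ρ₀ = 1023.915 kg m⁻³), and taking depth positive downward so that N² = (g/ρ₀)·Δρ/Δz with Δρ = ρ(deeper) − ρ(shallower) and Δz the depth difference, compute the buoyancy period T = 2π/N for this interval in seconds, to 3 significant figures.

Δρ = 1024.21 − 1023.62 = 0.59 kg m⁻³ over Δz = 114 − 42 = 72 m.
N² = (9.81/1023.915) × (0.59/72) = 7.8510 × 10⁻⁵ s⁻².
N = √(7.8510 × 10⁻⁵) = 8.8606 × 10⁻³ rad s⁻¹, so T = 2π/N = 709.12 s ≈ 709 s.
Since Δρ > 0 the layer is stably stratified.

709 s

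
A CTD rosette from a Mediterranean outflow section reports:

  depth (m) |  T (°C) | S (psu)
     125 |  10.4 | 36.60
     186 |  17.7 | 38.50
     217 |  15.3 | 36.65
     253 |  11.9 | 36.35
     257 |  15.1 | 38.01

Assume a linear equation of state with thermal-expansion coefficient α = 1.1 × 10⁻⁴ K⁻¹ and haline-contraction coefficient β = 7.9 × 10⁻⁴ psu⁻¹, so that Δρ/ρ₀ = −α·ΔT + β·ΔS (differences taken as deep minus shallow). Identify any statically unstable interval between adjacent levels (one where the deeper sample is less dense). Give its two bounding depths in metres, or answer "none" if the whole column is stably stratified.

Evaluate Δρ/ρ₀ = −αΔT + βΔS across each adjacent pair:
  125–186 m: −αΔT+βΔS = −(1.1 × 10⁻⁴)(+7.3)+(7.9 × 10⁻⁴)(+1.90) = 7.0 × 10⁻⁴ → stable
  186–217 m: −αΔT+βΔS = −(1.1 × 10⁻⁴)(-2.4)+(7.9 × 10⁻⁴)(-1.85) = -1.2 × 10⁻³ → UNSTABLE
  217–253 m: −αΔT+βΔS = −(1.1 × 10⁻⁴)(-3.4)+(7.9 × 10⁻⁴)(-0.30) = 1.4 × 10⁻⁴ → stable
  253–257 m: −αΔT+βΔS = −(1.1 × 10⁻⁴)(+3.2)+(7.9 × 10⁻⁴)(+1.66) = 9.6 × 10⁻⁴ → stable
The 186–217 m interval has Δρ < 0: lighter water underlies denser water.

186–217 m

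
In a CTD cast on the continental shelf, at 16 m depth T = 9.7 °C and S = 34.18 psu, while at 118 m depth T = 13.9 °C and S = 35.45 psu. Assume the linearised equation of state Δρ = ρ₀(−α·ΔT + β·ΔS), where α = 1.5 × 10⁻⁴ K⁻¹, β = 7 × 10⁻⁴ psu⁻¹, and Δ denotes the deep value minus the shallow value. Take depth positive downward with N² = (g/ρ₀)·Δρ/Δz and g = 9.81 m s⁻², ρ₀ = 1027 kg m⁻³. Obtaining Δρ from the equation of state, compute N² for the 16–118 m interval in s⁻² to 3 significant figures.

ΔT = +4.2 K, ΔS = +1.27 psu (deep − shallow).
Δρ/ρ₀ = −αΔT + βΔS = -6.30 × 10⁻⁴ + 8.89 × 10⁻⁴ = 2.59 × 10⁻⁴, so Δρ ≈ 0.2660 kg m⁻³.
N² = (g/ρ₀)·Δρ/Δz = g·(Δρ/ρ₀)/Δz = 9.81 × 2.59 × 10⁻⁴ / 102 = 2.4910 × 10⁻⁵ s⁻² ≈ 2.49 × 10⁻⁵ s⁻².

2.49 × 10⁻⁵ s⁻²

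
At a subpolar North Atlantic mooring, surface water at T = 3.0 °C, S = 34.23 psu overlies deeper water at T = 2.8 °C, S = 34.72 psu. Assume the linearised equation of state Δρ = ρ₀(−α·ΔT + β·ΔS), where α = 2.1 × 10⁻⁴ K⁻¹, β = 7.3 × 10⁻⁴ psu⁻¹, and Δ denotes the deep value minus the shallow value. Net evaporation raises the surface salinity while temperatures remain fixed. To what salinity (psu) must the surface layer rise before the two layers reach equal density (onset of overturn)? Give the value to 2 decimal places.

Neutral buoyancy requires −α(T_deep − T_surf) + β(S_deep − S_surf′) = 0.
S_surf′ = S_deep − (α/β)·ΔT = 34.72 − (2.1 × 10⁻⁴/7.3 × 10⁻⁴)·(-0.2) = 34.7775 psu.
Increase required: 34.7775 − 34.23 = 0.5475 psu.

34.78 psu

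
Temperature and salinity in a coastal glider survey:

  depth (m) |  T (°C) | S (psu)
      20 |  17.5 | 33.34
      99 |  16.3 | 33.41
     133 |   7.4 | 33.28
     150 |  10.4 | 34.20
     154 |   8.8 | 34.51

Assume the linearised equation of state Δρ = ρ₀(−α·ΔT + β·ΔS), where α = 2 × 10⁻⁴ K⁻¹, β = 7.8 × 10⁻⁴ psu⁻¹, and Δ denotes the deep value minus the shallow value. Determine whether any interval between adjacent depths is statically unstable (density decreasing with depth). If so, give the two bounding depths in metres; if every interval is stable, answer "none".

none

Evaluate Δρ/ρ₀ = −αΔT + βΔS across each adjacent pair:
  20–99 m: −αΔT+βΔS = −(2 × 10⁻⁴)(-1.2)+(7.8 × 10⁻⁴)(+0.07) = 2.9 × 10⁻⁴ → stable
  99–133 m: −αΔT+βΔS = −(2 × 10⁻⁴)(-8.9)+(7.8 × 10⁻⁴)(-0.13) = 1.7 × 10⁻³ → stable
  133–150 m: −αΔT+βΔS = −(2 × 10⁻⁴)(+3.0)+(7.8 × 10⁻⁴)(+0.92) = 1.2 × 10⁻⁴ → stable
  150–154 m: −αΔT+βΔS = −(2 × 10⁻⁴)(-1.6)+(7.8 × 10⁻⁴)(+0.31) = 5.6 × 10⁻⁴ → stable
Every interval has Δρ > 0: the column is stably stratified throughout.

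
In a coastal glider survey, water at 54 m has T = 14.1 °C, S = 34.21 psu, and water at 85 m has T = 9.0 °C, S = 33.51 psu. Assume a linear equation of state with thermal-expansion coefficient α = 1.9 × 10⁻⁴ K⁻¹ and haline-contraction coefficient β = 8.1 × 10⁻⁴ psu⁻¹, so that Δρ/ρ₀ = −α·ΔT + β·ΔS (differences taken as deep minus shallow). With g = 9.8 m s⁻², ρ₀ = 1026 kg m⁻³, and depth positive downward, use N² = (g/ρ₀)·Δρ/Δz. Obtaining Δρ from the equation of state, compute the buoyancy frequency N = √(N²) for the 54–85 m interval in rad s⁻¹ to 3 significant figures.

0.0113 rad s⁻¹

ΔT = -5.1 K, ΔS = -0.70 psu (deep − shallow).
Δρ/ρ₀ = −αΔT + βΔS = 9.69 × 10⁻⁴ − 5.67 × 10⁻⁴ = 4.02 × 10⁻⁴, so Δρ ≈ 0.4125 kg m⁻³.
N² = (g/ρ₀)·Δρ/Δz = g·(Δρ/ρ₀)/Δz = 9.8 × 4.02 × 10⁻⁴ / 31 = 1.2708 × 10⁻⁴ s⁻².
N = √(1.2708 × 10⁻⁴) = 0.011273 rad s⁻¹ ≈ 0.0113 rad s⁻¹.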